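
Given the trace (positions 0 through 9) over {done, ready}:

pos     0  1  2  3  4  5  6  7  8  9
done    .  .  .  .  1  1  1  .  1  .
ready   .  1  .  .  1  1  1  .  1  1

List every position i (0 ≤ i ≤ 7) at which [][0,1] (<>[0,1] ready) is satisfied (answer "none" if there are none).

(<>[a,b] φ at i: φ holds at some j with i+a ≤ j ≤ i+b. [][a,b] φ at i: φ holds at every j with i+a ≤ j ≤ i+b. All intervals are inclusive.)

Evaluate at each i in [0,7]:
  i=0: ✓ (all of [0,1])
  i=1: ✗ (fails at j=2)
  i=2: ✗ (fails at j=2)
  i=3: ✓ (all of [3,4])
  i=4: ✓ (all of [4,5])
  i=5: ✓ (all of [5,6])
  i=6: ✓ (all of [6,7])
  i=7: ✓ (all of [7,8])

0, 3, 4, 5, 6, 7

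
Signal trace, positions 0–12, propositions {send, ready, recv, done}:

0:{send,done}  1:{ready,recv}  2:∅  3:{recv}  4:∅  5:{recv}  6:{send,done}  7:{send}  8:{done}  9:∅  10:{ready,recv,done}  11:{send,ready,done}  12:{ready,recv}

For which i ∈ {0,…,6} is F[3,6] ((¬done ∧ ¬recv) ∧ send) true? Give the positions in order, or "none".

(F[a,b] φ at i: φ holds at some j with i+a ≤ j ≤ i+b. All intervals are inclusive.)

Evaluate at each i in [0,6]:
  i=0: ✗ (none in [3,6])
  i=1: ✓ (witness j=7)
  i=2: ✓ (witness j=7)
  i=3: ✓ (witness j=7)
  i=4: ✓ (witness j=7)
  i=5: ✗ (none in [8,11])
  i=6: ✗ (none in [9,12])

1, 2, 3, 4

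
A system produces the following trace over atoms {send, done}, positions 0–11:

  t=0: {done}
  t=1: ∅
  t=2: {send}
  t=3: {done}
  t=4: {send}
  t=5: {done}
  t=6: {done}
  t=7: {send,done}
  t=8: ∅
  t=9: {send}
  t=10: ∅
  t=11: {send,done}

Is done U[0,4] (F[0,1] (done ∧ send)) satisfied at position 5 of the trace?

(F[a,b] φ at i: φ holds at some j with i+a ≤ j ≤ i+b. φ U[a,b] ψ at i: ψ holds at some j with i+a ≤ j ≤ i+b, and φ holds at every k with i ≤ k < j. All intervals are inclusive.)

Holds

Need some j in [5,9] with F[0,1] (done ∧ send), and done at every k in [5,j-1].
  j=5: F[0,1] (done ∧ send) — fails (none in [5,6]).
  j=6: F[0,1] (done ∧ send) holds; done holds at every k in [5,5] → satisfied.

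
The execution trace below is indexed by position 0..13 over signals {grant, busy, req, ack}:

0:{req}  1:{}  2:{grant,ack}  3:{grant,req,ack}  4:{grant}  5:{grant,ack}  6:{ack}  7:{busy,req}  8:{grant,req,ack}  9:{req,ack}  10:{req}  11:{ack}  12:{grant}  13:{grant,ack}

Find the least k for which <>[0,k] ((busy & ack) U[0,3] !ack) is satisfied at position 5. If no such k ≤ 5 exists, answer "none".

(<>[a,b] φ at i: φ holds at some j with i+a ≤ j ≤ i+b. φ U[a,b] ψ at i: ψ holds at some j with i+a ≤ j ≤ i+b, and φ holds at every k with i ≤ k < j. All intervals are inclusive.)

2

Scan j = 5,6,… for ((busy & ack) U[0,3] !ack):
  j=5: fails
  j=6: fails
  j=7: holds
First hit at j=7, so smallest k = 7-5 = 2.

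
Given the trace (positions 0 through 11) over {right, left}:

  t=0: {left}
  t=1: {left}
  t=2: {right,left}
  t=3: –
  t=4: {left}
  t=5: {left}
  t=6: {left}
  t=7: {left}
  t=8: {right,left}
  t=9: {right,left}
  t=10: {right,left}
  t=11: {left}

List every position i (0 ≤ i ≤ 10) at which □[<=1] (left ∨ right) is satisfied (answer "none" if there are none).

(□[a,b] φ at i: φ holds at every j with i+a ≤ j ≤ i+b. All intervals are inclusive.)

Evaluate at each i in [0,10]:
  i=0: ✓ (all of [0,1])
  i=1: ✓ (all of [1,2])
  i=2: ✗ (fails at j=3)
  i=3: ✗ (fails at j=3)
  i=4: ✓ (all of [4,5])
  i=5: ✓ (all of [5,6])
  i=6: ✓ (all of [6,7])
  i=7: ✓ (all of [7,8])
  i=8: ✓ (all of [8,9])
  i=9: ✓ (all of [9,10])
  i=10: ✓ (all of [10,11])

0, 1, 4, 5, 6, 7, 8, 9, 10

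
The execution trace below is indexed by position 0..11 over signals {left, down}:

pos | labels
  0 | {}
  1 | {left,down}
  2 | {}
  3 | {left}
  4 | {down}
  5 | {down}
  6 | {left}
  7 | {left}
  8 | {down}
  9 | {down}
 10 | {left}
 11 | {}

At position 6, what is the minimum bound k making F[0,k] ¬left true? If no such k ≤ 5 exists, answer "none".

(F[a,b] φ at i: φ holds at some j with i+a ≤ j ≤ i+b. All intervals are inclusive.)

2

Scan j = 6,7,… for ¬left:
  j=6: fails
  j=7: fails
  j=8: holds
First hit at j=8, so smallest k = 8-6 = 2.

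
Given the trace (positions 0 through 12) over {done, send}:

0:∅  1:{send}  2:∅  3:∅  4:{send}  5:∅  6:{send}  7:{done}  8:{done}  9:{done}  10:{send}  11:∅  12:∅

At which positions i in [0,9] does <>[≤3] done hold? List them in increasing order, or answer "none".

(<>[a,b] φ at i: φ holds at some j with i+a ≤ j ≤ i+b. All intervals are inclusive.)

Evaluate at each i in [0,9]:
  i=0: ✗ (none in [0,3])
  i=1: ✗ (none in [1,4])
  i=2: ✗ (none in [2,5])
  i=3: ✗ (none in [3,6])
  i=4: ✓ (witness j=7)
  i=5: ✓ (witness j=7)
  i=6: ✓ (witness j=7)
  i=7: ✓ (witness j=7)
  i=8: ✓ (witness j=8)
  i=9: ✓ (witness j=9)

4, 5, 6, 7, 8, 9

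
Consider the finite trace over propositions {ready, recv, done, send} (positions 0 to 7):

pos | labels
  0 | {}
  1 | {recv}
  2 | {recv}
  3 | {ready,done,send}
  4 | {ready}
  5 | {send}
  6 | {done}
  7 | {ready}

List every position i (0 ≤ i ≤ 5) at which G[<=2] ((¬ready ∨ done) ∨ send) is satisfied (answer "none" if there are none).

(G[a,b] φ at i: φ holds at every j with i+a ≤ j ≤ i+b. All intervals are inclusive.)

0, 1

Evaluate at each i in [0,5]:
  i=0: ✓ (all of [0,2])
  i=1: ✓ (all of [1,3])
  i=2: ✗ (fails at j=4)
  i=3: ✗ (fails at j=4)
  i=4: ✗ (fails at j=4)
  i=5: ✗ (fails at j=7)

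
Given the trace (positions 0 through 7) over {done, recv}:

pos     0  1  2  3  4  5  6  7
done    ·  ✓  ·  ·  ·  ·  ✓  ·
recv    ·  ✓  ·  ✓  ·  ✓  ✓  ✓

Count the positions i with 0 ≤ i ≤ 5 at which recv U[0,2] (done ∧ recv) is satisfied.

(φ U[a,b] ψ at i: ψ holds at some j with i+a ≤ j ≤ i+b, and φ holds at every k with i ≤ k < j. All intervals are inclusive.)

Evaluate at each i in [0,5]:
  i=0: ✗ (lhs fails at k=0 before rhs at j=1)
  i=1: ✓ (rhs at j=1)
  i=2: ✗ (no rhs in [2,4])
  i=3: ✗ (no rhs in [3,5])
  i=4: ✗ (lhs fails at k=4 before rhs at j=6)
  i=5: ✓ (rhs at j=6; lhs holds on [5,5])
Positions where it holds: {1, 5} → 2.

2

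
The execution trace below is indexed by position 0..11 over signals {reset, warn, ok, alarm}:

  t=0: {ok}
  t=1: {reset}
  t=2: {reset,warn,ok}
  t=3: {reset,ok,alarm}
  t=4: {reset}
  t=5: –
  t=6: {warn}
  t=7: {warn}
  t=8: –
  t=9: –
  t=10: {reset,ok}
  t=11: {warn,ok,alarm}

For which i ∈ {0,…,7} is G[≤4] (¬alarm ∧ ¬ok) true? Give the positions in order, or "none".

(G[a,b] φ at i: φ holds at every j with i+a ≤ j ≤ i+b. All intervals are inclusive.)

Evaluate at each i in [0,7]:
  i=0: ✗ (fails at j=0)
  i=1: ✗ (fails at j=2)
  i=2: ✗ (fails at j=2)
  i=3: ✗ (fails at j=3)
  i=4: ✓ (all of [4,8])
  i=5: ✓ (all of [5,9])
  i=6: ✗ (fails at j=10)
  i=7: ✗ (fails at j=10)

4, 5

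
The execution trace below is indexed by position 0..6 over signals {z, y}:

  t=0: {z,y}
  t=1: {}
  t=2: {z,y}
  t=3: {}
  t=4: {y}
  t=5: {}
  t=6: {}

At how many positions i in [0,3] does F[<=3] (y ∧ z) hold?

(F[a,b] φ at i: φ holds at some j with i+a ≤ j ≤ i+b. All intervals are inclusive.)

3

Evaluate at each i in [0,3]:
  i=0: ✓ (witness j=0)
  i=1: ✓ (witness j=2)
  i=2: ✓ (witness j=2)
  i=3: ✗ (none in [3,6])
Positions where it holds: {0, 1, 2} → 3.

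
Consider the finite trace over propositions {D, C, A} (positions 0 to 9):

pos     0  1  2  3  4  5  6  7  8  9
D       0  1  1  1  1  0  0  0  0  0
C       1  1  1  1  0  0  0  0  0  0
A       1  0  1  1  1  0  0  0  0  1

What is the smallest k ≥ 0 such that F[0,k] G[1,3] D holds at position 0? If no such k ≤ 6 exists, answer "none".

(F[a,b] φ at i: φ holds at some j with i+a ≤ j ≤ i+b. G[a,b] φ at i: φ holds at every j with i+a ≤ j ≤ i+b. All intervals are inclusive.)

Scan j = 0,1,… for G[1,3] D:
  j=0: holds
First hit at j=0, so smallest k = 0-0 = 0.

0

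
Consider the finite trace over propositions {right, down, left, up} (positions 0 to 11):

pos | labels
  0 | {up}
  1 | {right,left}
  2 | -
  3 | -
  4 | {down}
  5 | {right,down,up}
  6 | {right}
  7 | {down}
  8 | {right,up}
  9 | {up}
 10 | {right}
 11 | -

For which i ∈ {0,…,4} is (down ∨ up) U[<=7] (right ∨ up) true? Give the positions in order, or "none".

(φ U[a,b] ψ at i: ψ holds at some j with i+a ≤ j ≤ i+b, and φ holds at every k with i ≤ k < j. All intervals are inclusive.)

0, 1, 4

Evaluate at each i in [0,4]:
  i=0: ✓ (rhs at j=0)
  i=1: ✓ (rhs at j=1)
  i=2: ✗ (lhs fails at k=2 before rhs at j=5)
  i=3: ✗ (lhs fails at k=3 before rhs at j=5)
  i=4: ✓ (rhs at j=5; lhs holds on [4,4])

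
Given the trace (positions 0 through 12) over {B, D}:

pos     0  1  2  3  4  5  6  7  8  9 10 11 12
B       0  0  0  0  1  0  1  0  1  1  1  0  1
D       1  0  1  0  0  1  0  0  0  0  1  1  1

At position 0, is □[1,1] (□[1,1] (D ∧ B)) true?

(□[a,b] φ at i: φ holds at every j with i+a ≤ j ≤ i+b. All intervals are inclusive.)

Check □[1,1] (D ∧ B) at every j in [1,1]:
  j=1: fails at 2
Fails at j=1 → formula fails.

Does not hold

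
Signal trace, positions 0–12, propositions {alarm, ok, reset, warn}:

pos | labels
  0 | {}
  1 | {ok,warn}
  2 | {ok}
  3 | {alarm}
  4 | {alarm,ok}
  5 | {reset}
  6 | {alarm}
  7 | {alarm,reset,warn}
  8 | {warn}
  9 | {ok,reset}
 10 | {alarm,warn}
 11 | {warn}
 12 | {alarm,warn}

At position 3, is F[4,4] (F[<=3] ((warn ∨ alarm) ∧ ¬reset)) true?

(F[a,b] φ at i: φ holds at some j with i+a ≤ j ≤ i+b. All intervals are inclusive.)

Check F[<=3] ((warn ∨ alarm) ∧ ¬reset) at each j in [7,7]:
  j=7: holds (witness at 8)
Found at j=7 → formula holds.

True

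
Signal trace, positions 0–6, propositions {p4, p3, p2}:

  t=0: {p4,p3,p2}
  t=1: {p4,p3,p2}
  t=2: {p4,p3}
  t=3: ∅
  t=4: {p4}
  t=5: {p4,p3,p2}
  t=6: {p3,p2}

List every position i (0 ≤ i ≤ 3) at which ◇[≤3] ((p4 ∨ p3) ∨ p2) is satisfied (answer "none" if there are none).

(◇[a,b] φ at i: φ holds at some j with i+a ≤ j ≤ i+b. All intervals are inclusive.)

0, 1, 2, 3

Evaluate at each i in [0,3]:
  i=0: ✓ (witness j=0)
  i=1: ✓ (witness j=1)
  i=2: ✓ (witness j=2)
  i=3: ✓ (witness j=4)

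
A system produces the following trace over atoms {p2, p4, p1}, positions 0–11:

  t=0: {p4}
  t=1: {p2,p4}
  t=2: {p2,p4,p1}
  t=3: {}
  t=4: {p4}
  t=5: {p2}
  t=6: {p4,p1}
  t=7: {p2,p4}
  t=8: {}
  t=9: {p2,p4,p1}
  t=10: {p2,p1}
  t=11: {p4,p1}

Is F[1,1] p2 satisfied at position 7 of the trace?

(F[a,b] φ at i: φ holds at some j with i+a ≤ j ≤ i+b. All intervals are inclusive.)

Check p2 at each j in [8,8]:
  j=8: false
No position in the window satisfies it → formula fails.

Does not hold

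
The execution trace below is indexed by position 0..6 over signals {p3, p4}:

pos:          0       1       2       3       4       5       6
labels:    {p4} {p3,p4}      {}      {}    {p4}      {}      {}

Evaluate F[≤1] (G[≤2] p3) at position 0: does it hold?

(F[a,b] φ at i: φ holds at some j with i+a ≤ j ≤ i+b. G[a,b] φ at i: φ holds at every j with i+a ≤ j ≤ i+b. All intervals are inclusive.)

False

Check G[≤2] p3 at each j in [0,1]:
  j=0: fails at 0
  j=1: fails at 2
No position in the window satisfies it → formula fails.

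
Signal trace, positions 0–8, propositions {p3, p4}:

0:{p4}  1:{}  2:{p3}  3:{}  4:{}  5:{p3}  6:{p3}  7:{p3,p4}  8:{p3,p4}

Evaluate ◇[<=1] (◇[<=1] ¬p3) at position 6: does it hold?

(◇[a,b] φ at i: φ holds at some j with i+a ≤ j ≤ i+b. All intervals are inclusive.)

Check ◇[<=1] ¬p3 at each j in [6,7]:
  j=6: fails (none in [6,7])
  j=7: fails (none in [7,8])
No position in the window satisfies it → formula fails.

False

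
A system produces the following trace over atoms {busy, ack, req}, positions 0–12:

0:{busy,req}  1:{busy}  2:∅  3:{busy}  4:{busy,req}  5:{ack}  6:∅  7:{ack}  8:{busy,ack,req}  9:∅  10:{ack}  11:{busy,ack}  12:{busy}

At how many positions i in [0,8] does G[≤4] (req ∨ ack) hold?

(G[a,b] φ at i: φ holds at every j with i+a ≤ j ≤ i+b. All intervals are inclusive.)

Evaluate at each i in [0,8]:
  i=0: ✗ (fails at j=1)
  i=1: ✗ (fails at j=1)
  i=2: ✗ (fails at j=2)
  i=3: ✗ (fails at j=3)
  i=4: ✗ (fails at j=6)
  i=5: ✗ (fails at j=6)
  i=6: ✗ (fails at j=6)
  i=7: ✗ (fails at j=9)
  i=8: ✗ (fails at j=9)
Positions where it holds: {} → 0.

0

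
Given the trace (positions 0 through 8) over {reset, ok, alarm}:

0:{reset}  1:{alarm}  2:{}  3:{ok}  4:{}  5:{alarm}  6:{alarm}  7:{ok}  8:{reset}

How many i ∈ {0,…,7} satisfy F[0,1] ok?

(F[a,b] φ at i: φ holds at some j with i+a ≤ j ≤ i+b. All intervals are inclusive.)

4

Evaluate at each i in [0,7]:
  i=0: ✗ (none in [0,1])
  i=1: ✗ (none in [1,2])
  i=2: ✓ (witness j=3)
  i=3: ✓ (witness j=3)
  i=4: ✗ (none in [4,5])
  i=5: ✗ (none in [5,6])
  i=6: ✓ (witness j=7)
  i=7: ✓ (witness j=7)
Positions where it holds: {2, 3, 6, 7} → 4.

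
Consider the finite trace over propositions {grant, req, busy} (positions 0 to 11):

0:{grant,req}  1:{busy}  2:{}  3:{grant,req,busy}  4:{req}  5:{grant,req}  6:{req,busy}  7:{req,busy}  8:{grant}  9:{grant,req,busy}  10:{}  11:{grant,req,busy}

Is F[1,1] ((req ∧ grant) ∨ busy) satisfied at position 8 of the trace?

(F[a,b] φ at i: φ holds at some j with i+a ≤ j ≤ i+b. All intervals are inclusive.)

Yes

Check ((req ∧ grant) ∨ busy) at each j in [9,9]:
  j=9: true
Found at j=9 → formula holds.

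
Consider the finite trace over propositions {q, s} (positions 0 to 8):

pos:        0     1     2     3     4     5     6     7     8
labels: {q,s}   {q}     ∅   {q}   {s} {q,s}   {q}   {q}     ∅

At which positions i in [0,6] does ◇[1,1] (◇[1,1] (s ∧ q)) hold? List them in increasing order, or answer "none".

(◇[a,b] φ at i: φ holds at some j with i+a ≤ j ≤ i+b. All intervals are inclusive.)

Evaluate at each i in [0,6]:
  i=0: ✗ (none in [1,1])
  i=1: ✗ (none in [2,2])
  i=2: ✗ (none in [3,3])
  i=3: ✓ (witness j=4)
  i=4: ✗ (none in [5,5])
  i=5: ✗ (none in [6,6])
  i=6: ✗ (none in [7,7])

3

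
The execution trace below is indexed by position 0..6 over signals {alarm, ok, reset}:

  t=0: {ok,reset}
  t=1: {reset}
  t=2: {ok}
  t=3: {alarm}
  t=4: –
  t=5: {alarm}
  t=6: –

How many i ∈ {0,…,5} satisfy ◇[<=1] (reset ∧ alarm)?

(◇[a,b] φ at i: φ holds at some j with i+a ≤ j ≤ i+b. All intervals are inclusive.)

0

Evaluate at each i in [0,5]:
  i=0: ✗ (none in [0,1])
  i=1: ✗ (none in [1,2])
  i=2: ✗ (none in [2,3])
  i=3: ✗ (none in [3,4])
  i=4: ✗ (none in [4,5])
  i=5: ✗ (none in [5,6])
Positions where it holds: {} → 0.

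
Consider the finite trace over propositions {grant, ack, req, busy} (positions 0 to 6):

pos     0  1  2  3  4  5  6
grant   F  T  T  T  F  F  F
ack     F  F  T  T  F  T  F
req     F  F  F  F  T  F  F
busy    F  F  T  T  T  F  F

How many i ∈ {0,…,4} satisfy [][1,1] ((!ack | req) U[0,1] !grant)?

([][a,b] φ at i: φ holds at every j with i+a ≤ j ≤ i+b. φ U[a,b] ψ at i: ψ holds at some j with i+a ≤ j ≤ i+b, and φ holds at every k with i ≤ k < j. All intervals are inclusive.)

Evaluate at each i in [0,4]:
  i=0: ✗ (fails at j=1)
  i=1: ✗ (fails at j=2)
  i=2: ✗ (fails at j=3)
  i=3: ✓ (all of [4,4])
  i=4: ✓ (all of [5,5])
Positions where it holds: {3, 4} → 2.

2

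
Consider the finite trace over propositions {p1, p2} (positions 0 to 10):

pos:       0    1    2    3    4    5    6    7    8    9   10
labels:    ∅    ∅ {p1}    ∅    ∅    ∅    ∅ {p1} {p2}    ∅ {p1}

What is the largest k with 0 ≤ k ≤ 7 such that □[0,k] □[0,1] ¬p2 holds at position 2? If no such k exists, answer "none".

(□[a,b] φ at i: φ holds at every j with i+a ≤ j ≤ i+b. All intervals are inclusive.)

4

□[0,1] ¬p2 must hold from j=2 onward; find where it first fails.
  j=2: holds
  j=3: holds
  j=4: holds
  j=5: holds
  j=6: holds
  j=7: fails
Holds on [2,6], so largest k = 4.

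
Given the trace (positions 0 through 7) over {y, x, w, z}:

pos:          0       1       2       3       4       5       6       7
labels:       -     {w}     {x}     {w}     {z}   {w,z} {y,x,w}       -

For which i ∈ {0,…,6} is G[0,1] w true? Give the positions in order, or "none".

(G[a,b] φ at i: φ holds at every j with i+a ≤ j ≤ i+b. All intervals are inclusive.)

Evaluate at each i in [0,6]:
  i=0: ✗ (fails at j=0)
  i=1: ✗ (fails at j=2)
  i=2: ✗ (fails at j=2)
  i=3: ✗ (fails at j=4)
  i=4: ✗ (fails at j=4)
  i=5: ✓ (all of [5,6])
  i=6: ✗ (fails at j=7)

5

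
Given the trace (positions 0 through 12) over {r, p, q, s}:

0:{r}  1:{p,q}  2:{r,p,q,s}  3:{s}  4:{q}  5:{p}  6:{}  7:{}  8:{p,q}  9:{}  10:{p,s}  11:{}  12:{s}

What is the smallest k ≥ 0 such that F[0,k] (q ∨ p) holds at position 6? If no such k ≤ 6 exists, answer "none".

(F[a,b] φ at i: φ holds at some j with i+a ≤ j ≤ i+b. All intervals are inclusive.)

2

Scan j = 6,7,… for (q ∨ p):
  j=6: fails
  j=7: fails
  j=8: holds
First hit at j=8, so smallest k = 8-6 = 2.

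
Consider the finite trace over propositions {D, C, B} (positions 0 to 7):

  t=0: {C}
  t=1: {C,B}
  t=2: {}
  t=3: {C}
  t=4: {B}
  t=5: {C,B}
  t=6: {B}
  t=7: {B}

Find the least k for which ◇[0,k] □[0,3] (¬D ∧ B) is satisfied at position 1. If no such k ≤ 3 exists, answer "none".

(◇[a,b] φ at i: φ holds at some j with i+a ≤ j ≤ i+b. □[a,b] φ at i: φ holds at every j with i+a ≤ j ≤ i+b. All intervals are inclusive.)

3

Scan j = 1,2,… for □[0,3] (¬D ∧ B):
  j=1: fails
  j=2: fails
  j=3: fails
  j=4: holds
First hit at j=4, so smallest k = 4-1 = 3.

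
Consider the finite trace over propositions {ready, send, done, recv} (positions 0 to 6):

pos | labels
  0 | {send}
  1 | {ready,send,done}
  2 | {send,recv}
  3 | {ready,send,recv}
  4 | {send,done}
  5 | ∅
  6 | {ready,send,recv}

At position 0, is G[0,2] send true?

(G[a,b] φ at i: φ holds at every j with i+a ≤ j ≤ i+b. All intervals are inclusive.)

Holds

Check send at every j in [0,2]:
  j=0: true
  j=1: true
  j=2: true
All positions satisfy it → formula holds.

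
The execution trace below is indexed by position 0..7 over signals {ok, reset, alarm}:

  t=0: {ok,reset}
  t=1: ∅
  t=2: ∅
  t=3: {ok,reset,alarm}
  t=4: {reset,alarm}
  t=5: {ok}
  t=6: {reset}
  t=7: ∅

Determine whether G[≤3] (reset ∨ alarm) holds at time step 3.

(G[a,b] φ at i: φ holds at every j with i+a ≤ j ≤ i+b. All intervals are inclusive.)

Check (reset ∨ alarm) at every j in [3,6]:
  j=3: true
  j=4: true
  j=5: false
  j=6: true
Fails at j=5 → formula fails.

False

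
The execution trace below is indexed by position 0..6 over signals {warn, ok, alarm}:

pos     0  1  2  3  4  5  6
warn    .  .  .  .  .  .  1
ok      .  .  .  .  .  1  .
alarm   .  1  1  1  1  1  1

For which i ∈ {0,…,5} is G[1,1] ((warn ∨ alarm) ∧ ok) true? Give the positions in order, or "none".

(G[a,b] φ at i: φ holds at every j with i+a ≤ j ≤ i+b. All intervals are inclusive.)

4

Evaluate at each i in [0,5]:
  i=0: ✗ (fails at j=1)
  i=1: ✗ (fails at j=2)
  i=2: ✗ (fails at j=3)
  i=3: ✗ (fails at j=4)
  i=4: ✓ (all of [5,5])
  i=5: ✗ (fails at j=6)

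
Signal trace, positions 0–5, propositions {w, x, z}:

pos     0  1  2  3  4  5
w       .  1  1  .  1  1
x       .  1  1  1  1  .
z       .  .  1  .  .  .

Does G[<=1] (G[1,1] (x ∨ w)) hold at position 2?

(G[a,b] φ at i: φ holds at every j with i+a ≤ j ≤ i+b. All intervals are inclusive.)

Check G[1,1] (x ∨ w) at every j in [2,3]:
  j=2: holds on [3,3]
  j=3: holds on [4,4]
All positions satisfy it → formula holds.

True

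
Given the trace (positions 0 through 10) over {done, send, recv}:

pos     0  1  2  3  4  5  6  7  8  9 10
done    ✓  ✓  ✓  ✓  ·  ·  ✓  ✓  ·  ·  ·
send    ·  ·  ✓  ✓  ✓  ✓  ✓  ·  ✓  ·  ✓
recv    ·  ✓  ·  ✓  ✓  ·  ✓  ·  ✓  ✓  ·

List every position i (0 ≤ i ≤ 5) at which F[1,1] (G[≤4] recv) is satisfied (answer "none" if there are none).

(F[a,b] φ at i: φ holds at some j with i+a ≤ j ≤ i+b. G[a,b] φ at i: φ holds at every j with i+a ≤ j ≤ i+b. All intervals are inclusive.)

Evaluate at each i in [0,5]:
  i=0: ✗ (none in [1,1])
  i=1: ✗ (none in [2,2])
  i=2: ✗ (none in [3,3])
  i=3: ✗ (none in [4,4])
  i=4: ✗ (none in [5,5])
  i=5: ✗ (none in [6,6])

none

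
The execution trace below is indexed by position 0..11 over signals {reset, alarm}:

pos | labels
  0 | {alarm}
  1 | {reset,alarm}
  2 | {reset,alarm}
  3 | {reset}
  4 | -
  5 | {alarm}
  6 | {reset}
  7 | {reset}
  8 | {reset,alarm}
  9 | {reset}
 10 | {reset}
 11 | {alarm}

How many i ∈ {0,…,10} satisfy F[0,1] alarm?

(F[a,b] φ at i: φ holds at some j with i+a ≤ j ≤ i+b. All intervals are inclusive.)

8

Evaluate at each i in [0,10]:
  i=0: ✓ (witness j=0)
  i=1: ✓ (witness j=1)
  i=2: ✓ (witness j=2)
  i=3: ✗ (none in [3,4])
  i=4: ✓ (witness j=5)
  i=5: ✓ (witness j=5)
  i=6: ✗ (none in [6,7])
  i=7: ✓ (witness j=8)
  i=8: ✓ (witness j=8)
  i=9: ✗ (none in [9,10])
  i=10: ✓ (witness j=11)
Positions where it holds: {0, 1, 2, 4, 5, 7, 8, 10} → 8.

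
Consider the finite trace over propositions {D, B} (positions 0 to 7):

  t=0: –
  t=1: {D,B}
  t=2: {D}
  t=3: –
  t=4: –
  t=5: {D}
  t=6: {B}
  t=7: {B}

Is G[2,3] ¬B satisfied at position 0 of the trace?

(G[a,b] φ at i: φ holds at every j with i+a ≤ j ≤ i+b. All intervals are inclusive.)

Check ¬B at every j in [2,3]:
  j=2: true
  j=3: true
All positions satisfy it → formula holds.

Holds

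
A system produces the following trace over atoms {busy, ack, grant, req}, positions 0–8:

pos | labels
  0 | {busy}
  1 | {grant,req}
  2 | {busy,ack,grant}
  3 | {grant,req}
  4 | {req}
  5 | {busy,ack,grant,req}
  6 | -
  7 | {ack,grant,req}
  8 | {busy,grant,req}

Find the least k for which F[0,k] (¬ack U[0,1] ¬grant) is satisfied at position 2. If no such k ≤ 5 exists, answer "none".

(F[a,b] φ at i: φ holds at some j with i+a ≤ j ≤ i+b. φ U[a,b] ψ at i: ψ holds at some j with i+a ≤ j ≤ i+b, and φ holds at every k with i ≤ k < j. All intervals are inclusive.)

Scan j = 2,3,… for (¬ack U[0,1] ¬grant):
  j=2: fails
  j=3: holds
First hit at j=3, so smallest k = 3-2 = 1.

1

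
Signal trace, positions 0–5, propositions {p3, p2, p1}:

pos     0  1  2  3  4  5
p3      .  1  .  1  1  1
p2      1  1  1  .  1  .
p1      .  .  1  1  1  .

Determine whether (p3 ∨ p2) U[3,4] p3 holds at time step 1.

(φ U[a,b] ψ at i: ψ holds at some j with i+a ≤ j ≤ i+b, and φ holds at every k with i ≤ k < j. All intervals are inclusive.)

Need some j in [4,5] with p3, and (p3 ∨ p2) at every k in [1,j-1].
  j=4: p3 holds; (p3 ∨ p2) holds at every k in [1,3] → satisfied.

True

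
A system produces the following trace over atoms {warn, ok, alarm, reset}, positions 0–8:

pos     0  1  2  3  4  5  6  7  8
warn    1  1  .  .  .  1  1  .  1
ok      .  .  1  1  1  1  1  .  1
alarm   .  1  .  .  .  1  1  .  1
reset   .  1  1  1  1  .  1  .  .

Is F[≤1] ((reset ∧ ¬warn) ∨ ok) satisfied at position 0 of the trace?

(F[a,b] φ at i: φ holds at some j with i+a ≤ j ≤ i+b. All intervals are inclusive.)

Check ((reset ∧ ¬warn) ∨ ok) at each j in [0,1]:
  j=0: false
  j=1: false
No position in the window satisfies it → formula fails.

No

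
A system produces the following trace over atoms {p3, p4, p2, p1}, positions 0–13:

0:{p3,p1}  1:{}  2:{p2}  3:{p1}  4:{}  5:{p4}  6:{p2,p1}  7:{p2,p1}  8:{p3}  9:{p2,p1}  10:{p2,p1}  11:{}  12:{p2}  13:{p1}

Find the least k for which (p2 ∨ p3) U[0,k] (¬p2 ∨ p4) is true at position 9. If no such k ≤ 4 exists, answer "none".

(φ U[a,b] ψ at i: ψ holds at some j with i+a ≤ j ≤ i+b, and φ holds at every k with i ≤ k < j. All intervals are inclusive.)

2

Need earliest j ≥ 9 with (¬p2 ∨ p4), and (p2 ∨ p3) at every k in [9,j-1].
  j=9: rhs fails.
  j=10: rhs fails.
  j=11: rhs holds; lhs holds on [9,10]. k = 2.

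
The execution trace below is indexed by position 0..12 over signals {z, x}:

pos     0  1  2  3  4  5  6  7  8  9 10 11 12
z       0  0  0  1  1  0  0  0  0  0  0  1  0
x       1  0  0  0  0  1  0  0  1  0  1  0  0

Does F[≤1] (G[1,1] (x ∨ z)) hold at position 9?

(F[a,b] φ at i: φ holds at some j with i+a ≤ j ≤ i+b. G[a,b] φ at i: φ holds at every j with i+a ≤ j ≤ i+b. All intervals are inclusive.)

Check G[1,1] (x ∨ z) at each j in [9,10]:
  j=9: holds on [10,10]
  j=10: holds on [11,11]
Found at j=9 → formula holds.

True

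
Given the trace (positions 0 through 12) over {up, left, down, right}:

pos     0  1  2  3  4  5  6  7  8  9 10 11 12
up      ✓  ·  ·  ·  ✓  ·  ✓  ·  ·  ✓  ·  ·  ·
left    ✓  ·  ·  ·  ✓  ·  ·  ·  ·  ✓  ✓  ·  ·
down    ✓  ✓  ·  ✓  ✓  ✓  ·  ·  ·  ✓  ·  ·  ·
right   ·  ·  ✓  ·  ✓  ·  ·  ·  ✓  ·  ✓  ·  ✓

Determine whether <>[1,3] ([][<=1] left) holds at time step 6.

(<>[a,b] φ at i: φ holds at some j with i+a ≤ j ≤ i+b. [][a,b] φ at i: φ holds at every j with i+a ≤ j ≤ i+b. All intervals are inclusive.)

Holds

Check [][<=1] left at each j in [7,9]:
  j=7: fails at 7
  j=8: fails at 8
  j=9: holds on [9,10]
Found at j=9 → formula holds.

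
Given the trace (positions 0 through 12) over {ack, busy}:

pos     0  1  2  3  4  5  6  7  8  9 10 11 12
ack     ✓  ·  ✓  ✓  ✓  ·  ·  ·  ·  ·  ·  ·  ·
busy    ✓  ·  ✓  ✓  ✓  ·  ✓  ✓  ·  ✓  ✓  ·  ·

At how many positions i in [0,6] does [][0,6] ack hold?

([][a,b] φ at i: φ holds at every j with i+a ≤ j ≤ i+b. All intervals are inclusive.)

Evaluate at each i in [0,6]:
  i=0: ✗ (fails at j=1)
  i=1: ✗ (fails at j=1)
  i=2: ✗ (fails at j=5)
  i=3: ✗ (fails at j=5)
  i=4: ✗ (fails at j=5)
  i=5: ✗ (fails at j=5)
  i=6: ✗ (fails at j=6)
Positions where it holds: {} → 0.

0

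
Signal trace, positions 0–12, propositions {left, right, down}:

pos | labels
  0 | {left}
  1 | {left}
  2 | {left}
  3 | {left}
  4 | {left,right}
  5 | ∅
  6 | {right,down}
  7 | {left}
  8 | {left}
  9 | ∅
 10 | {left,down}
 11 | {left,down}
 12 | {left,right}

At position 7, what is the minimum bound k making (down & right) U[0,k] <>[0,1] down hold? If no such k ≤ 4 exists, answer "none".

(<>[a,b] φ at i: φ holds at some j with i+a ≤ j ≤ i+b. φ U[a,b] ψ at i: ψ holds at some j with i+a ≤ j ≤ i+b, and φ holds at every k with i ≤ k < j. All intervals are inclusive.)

Need earliest j ≥ 7 with <>[0,1] down, and (down & right) at every k in [7,j-1].
  j=7: rhs fails.
  j=8: rhs fails.
  j=9: rhs holds but lhs fails at k=7.
  j=10: rhs holds but lhs fails at k=7.
  j=11: rhs holds but lhs fails at k=7.
No witness within the range → none.

none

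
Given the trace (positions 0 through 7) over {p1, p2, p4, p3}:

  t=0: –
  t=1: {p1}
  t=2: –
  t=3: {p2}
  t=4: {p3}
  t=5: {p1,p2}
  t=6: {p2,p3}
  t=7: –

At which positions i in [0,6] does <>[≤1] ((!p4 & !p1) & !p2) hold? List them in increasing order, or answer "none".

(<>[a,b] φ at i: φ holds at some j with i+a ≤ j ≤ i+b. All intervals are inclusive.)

Evaluate at each i in [0,6]:
  i=0: ✓ (witness j=0)
  i=1: ✓ (witness j=2)
  i=2: ✓ (witness j=2)
  i=3: ✓ (witness j=4)
  i=4: ✓ (witness j=4)
  i=5: ✗ (none in [5,6])
  i=6: ✓ (witness j=7)

0, 1, 2, 3, 4, 6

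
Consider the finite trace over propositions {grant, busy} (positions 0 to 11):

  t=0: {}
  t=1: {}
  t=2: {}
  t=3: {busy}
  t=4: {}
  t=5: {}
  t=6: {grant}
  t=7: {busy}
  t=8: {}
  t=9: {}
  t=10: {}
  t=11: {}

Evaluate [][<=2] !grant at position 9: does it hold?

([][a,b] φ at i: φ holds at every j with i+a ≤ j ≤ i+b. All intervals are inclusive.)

Check !grant at every j in [9,11]:
  j=9: true
  j=10: true
  j=11: true
All positions satisfy it → formula holds.

Holds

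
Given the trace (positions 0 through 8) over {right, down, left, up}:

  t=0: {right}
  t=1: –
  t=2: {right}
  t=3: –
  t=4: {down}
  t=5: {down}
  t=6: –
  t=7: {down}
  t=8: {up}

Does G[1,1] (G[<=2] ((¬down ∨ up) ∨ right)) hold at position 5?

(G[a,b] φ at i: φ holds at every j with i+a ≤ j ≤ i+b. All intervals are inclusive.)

Does not hold

Check G[<=2] ((¬down ∨ up) ∨ right) at every j in [6,6]:
  j=6: fails at 7
Fails at j=6 → formula fails.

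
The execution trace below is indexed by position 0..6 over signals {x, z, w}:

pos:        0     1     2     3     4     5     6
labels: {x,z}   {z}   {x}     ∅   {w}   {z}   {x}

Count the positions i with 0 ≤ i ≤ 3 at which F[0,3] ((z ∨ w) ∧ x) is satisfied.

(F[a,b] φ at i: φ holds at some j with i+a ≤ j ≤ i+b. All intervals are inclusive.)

1

Evaluate at each i in [0,3]:
  i=0: ✓ (witness j=0)
  i=1: ✗ (none in [1,4])
  i=2: ✗ (none in [2,5])
  i=3: ✗ (none in [3,6])
Positions where it holds: {0} → 1.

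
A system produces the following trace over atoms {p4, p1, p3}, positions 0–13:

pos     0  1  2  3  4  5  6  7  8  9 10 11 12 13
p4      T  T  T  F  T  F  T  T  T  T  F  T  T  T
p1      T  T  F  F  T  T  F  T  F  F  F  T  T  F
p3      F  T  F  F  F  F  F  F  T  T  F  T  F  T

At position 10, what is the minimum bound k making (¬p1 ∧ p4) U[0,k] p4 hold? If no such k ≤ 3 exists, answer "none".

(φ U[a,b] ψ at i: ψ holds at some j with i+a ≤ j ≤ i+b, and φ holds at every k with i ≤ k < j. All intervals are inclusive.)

Need earliest j ≥ 10 with p4, and (¬p1 ∧ p4) at every k in [10,j-1].
  j=10: rhs fails.
  j=11: rhs holds but lhs fails at k=10.
  j=12: rhs holds but lhs fails at k=10.
  j=13: rhs holds but lhs fails at k=10.
No witness within the range → none.

none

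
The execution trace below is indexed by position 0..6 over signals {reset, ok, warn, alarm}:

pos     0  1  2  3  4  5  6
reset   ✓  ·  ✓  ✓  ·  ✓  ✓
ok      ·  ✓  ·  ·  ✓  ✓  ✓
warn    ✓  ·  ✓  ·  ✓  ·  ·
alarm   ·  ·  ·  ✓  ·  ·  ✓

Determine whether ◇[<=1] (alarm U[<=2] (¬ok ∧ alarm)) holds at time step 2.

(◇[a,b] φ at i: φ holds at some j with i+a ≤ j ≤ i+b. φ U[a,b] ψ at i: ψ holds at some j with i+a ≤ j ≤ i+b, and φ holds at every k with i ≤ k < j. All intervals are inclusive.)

True

Check (alarm U[<=2] (¬ok ∧ alarm)) at each j in [2,3]:
  j=2: fails
  j=3: holds
Found at j=3 → formula holds.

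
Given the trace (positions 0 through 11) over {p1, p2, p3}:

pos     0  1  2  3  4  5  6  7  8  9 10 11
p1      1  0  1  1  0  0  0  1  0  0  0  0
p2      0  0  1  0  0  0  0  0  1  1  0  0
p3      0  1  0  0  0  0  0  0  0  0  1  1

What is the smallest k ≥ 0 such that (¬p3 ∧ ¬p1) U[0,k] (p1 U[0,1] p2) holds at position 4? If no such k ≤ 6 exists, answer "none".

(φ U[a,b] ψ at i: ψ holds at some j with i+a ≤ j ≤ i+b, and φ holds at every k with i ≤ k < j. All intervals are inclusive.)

3

Need earliest j ≥ 4 with (p1 U[0,1] p2), and (¬p3 ∧ ¬p1) at every k in [4,j-1].
  j=4: rhs fails.
  j=5: rhs fails.
  j=6: rhs fails.
  j=7: rhs holds; lhs holds on [4,6]. k = 3.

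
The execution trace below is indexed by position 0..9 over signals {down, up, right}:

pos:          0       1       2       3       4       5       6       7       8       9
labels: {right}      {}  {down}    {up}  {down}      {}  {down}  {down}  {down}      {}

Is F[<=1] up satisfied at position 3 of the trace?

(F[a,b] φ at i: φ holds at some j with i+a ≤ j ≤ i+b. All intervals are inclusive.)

True

Check up at each j in [3,4]:
  j=3: true
  j=4: false
Found at j=3 → formula holds.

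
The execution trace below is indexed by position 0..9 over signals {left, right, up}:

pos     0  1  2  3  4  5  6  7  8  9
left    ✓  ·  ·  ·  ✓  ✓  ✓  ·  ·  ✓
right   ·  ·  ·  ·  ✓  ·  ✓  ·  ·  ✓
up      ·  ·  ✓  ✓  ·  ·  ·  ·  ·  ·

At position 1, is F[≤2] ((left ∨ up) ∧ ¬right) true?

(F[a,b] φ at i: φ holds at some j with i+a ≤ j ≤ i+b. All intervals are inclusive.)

Check ((left ∨ up) ∧ ¬right) at each j in [1,3]:
  j=1: false
  j=2: true
  j=3: true
Found at j=2 → formula holds.

True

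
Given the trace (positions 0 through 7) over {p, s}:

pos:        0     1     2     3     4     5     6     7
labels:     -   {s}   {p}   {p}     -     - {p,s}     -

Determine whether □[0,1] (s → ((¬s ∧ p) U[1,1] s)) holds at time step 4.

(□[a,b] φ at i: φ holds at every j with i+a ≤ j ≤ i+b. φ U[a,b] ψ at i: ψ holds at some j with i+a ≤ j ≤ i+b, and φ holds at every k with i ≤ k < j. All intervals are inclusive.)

Check (s → ((¬s ∧ p) U[1,1] s)) at every j in [4,5]:
  j=4: antecedent false → ✓
  j=5: antecedent false → ✓
All positions satisfy it → formula holds.

True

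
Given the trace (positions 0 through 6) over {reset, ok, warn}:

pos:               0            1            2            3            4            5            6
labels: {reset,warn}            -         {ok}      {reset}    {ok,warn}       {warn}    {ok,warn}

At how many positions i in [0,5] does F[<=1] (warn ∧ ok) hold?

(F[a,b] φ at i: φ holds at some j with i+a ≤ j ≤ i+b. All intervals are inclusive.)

Evaluate at each i in [0,5]:
  i=0: ✗ (none in [0,1])
  i=1: ✗ (none in [1,2])
  i=2: ✗ (none in [2,3])
  i=3: ✓ (witness j=4)
  i=4: ✓ (witness j=4)
  i=5: ✓ (witness j=6)
Positions where it holds: {3, 4, 5} → 3.

3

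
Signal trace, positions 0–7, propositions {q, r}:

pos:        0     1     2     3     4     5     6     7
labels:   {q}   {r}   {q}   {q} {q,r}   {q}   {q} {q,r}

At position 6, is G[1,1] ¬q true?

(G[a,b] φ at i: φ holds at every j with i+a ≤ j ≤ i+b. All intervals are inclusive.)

Check ¬q at every j in [7,7]:
  j=7: false
Fails at j=7 → formula fails.

False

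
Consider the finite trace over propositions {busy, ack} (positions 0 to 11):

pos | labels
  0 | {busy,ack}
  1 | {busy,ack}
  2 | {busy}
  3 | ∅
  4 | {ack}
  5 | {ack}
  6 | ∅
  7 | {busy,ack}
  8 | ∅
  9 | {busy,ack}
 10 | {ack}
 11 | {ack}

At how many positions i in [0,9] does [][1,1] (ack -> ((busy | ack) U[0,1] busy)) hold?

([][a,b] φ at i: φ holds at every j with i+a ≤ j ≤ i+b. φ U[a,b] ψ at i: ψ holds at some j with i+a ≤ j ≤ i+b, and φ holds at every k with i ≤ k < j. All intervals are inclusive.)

Evaluate at each i in [0,9]:
  i=0: ✓ (all of [1,1])
  i=1: ✓ (all of [2,2])
  i=2: ✓ (all of [3,3])
  i=3: ✗ (fails at j=4)
  i=4: ✗ (fails at j=5)
  i=5: ✓ (all of [6,6])
  i=6: ✓ (all of [7,7])
  i=7: ✓ (all of [8,8])
  i=8: ✓ (all of [9,9])
  i=9: ✗ (fails at j=10)
Positions where it holds: {0, 1, 2, 5, 6, 7, 8} → 7.

7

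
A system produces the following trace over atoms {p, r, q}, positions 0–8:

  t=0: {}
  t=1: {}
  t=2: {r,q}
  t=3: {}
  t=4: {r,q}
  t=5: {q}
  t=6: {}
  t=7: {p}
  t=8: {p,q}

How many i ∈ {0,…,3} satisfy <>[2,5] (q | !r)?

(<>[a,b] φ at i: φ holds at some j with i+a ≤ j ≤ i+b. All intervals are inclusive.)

Evaluate at each i in [0,3]:
  i=0: ✓ (witness j=2)
  i=1: ✓ (witness j=3)
  i=2: ✓ (witness j=4)
  i=3: ✓ (witness j=5)
Positions where it holds: {0, 1, 2, 3} → 4.

4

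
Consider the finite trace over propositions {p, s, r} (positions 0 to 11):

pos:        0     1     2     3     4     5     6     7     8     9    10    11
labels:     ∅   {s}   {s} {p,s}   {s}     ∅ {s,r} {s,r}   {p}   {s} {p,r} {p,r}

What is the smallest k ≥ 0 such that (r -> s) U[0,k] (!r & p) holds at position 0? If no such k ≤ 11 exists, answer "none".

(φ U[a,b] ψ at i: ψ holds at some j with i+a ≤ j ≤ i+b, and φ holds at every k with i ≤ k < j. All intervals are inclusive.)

Need earliest j ≥ 0 with (!r & p), and (r -> s) at every k in [0,j-1].
  j=0: rhs fails.
  j=1: rhs fails.
  j=2: rhs fails.
  j=3: rhs holds; lhs holds on [0,2]. k = 3.

3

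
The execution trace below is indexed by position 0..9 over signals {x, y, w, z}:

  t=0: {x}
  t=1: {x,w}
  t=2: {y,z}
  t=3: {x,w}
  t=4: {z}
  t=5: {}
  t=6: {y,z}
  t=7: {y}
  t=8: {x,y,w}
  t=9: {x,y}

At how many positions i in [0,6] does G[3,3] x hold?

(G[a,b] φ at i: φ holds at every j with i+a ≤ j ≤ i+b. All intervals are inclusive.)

Evaluate at each i in [0,6]:
  i=0: ✓ (all of [3,3])
  i=1: ✗ (fails at j=4)
  i=2: ✗ (fails at j=5)
  i=3: ✗ (fails at j=6)
  i=4: ✗ (fails at j=7)
  i=5: ✓ (all of [8,8])
  i=6: ✓ (all of [9,9])
Positions where it holds: {0, 5, 6} → 3.

3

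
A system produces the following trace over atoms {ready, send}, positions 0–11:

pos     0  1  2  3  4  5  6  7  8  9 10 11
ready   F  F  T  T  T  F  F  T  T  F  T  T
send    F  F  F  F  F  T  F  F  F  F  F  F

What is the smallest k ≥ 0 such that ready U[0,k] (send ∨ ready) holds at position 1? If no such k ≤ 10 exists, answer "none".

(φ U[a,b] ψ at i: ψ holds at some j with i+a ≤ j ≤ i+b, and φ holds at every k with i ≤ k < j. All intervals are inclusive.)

none

Need earliest j ≥ 1 with (send ∨ ready), and ready at every k in [1,j-1].
  j=1: rhs fails.
  j=2: rhs holds but lhs fails at k=1.
  j=3: rhs holds but lhs fails at k=1.
  j=4: rhs holds but lhs fails at k=1.
  j=5: rhs holds but lhs fails at k=1.
  j=6: rhs fails.
  j=7: rhs holds but lhs fails at k=1.
  j=8: rhs holds but lhs fails at k=1.
  j=9: rhs fails.
  j=10: rhs holds but lhs fails at k=1.
  j=11: rhs holds but lhs fails at k=1.
No witness within the range → none.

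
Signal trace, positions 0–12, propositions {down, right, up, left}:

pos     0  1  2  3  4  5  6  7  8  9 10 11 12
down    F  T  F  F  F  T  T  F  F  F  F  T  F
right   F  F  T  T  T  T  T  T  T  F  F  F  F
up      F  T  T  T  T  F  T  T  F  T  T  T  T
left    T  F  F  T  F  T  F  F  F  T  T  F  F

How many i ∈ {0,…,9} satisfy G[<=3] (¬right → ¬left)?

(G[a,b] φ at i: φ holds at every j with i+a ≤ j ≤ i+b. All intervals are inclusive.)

Evaluate at each i in [0,9]:
  i=0: ✗ (fails at j=0)
  i=1: ✓ (all of [1,4])
  i=2: ✓ (all of [2,5])
  i=3: ✓ (all of [3,6])
  i=4: ✓ (all of [4,7])
  i=5: ✓ (all of [5,8])
  i=6: ✗ (fails at j=9)
  i=7: ✗ (fails at j=9)
  i=8: ✗ (fails at j=9)
  i=9: ✗ (fails at j=9)
Positions where it holds: {1, 2, 3, 4, 5} → 5.

5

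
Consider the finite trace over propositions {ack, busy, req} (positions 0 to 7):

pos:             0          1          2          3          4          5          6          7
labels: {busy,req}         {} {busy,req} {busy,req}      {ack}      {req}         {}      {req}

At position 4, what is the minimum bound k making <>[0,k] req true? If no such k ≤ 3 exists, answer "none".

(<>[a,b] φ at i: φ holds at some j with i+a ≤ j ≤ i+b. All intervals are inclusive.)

Scan j = 4,5,… for req:
  j=4: fails
  j=5: holds
First hit at j=5, so smallest k = 5-4 = 1.

1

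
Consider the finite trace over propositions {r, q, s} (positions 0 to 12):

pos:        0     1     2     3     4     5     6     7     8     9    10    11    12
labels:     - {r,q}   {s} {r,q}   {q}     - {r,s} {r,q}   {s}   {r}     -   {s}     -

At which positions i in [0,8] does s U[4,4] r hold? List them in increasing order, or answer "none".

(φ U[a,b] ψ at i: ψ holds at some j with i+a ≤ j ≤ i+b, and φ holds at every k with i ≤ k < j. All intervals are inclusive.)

none

Evaluate at each i in [0,8]:
  i=0: ✗ (no rhs in [4,4])
  i=1: ✗ (no rhs in [5,5])
  i=2: ✗ (lhs fails at k=3 before rhs at j=6)
  i=3: ✗ (lhs fails at k=3 before rhs at j=7)
  i=4: ✗ (no rhs in [8,8])
  i=5: ✗ (lhs fails at k=5 before rhs at j=9)
  i=6: ✗ (no rhs in [10,10])
  i=7: ✗ (no rhs in [11,11])
  i=8: ✗ (no rhs in [12,12])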